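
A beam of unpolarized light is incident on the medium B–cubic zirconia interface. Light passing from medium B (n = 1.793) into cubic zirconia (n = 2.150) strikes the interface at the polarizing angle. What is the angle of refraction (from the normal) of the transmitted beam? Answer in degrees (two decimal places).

θ_t ≈ 39.83°

θ_B = arctan(n₂/n₁) = arctan(2.150/1.793) = 50.17°.
At Brewster's angle the reflected and refracted rays are perpendicular, so θ_t = 90° − θ_B = 90° − 50.17° = 39.83°.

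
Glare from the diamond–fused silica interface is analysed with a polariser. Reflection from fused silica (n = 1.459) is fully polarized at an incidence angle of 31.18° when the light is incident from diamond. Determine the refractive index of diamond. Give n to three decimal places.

Full polarization of the reflected beam means tan θ_B = n₂/n₁, where n₁ is the incident medium (diamond).
n₁ = n₂ / tan θ_B = 1.459 / tan 31.18° = 2.411.

n ≈ 2.411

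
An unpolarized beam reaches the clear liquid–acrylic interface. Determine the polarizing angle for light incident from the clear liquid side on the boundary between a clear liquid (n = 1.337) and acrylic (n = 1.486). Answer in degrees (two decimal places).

Here n₂/n₁ = 1.486/1.337 = 1.1114, and Brewster's law gives tan θ_B = n₂/n₁.
θ_B = arctan(1.1114) = 48.02°.

θ_B ≈ 48.02°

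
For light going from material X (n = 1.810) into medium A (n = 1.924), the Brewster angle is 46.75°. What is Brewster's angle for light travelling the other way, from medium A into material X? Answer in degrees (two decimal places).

Reversing the direction swaps n₁ and n₂, so tan θ_B' = 1/tan θ_B and θ_B' = 90° − θ_B.
Hence θ_B' = 90° − 46.75° = 43.25°.

θ_B' ≈ 43.25°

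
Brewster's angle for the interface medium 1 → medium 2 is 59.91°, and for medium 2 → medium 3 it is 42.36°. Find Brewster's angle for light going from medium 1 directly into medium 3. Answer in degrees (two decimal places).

θ_B ≈ 57.57°

n₂/n₁ = tan 59.91° = 1.7258 and n₃/n₂ = tan 42.36° = 0.9118.
n₃/n₁ = 1.5736. Then tan θ_B(1→3) = n₃/n₁, so θ_B(1→3) = arctan(1.5736) = 57.57°.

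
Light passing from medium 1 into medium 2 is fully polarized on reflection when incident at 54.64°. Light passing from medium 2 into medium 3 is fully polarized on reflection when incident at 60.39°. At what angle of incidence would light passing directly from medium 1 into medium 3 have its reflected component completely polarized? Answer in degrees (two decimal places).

Each Brewster angle gives a ratio: n₂/n₁ = tan 54.64° = 1.4092, n₃/n₂ = tan 60.39° = 1.7596.
n₃/n₁ = 2.4797. Then tan θ_B(1→3) = n₃/n₁, so θ_B(1→3) = arctan(2.4797) = 68.04°.

θ_B ≈ 68.04°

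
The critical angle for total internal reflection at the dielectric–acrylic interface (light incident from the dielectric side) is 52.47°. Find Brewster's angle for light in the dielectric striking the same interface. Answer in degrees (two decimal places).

At the critical angle sin θ_c = n₂/n₁, giving n₂/n₁ = sin 52.47° = 0.7930.
Then tan θ_B = n₂/n₁ = 0.7930, so θ_B = arctan 0.7930 = 38.42°.

θ_B ≈ 38.42°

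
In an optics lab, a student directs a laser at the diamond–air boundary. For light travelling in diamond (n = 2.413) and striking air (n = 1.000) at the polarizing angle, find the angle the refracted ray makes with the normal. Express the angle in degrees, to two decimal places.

θ_t ≈ 67.49°

θ_B = arctan(n₂/n₁) = arctan(1.000/2.413) = 22.51°.
The refracted ray is perpendicular to the reflected ray, so θ_t = 90° − θ_B = 67.49°.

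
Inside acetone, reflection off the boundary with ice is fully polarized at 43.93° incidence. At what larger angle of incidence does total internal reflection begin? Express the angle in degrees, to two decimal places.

tan θ_B = n₂/n₁ = tan 43.93° = 0.9633.
Total internal reflection: sin θ_c = n₂/n₁ = 0.9633.
θ_c = arcsin(0.9633) = 74.44°.

θ_c ≈ 74.44°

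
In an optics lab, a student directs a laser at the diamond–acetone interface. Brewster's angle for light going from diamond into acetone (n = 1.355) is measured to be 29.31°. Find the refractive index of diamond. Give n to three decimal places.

n ≈ 2.414

Brewster's law: tan θ_B = n₂/n₁ (light incident in diamond, refracted into acetone).
n₁ = n₂ / tan θ_B = 1.355 / tan 29.31° = 2.414.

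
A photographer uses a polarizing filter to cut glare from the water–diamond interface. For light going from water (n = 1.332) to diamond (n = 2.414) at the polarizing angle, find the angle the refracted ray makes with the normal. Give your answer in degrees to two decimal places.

θ_t ≈ 28.89°

θ_B = arctan(n₂/n₁) = arctan(2.414/1.332) = 61.11°.
Since θ_B + θ_t = 90° at Brewster incidence, θ_t = 90° − 61.11° = 28.89°.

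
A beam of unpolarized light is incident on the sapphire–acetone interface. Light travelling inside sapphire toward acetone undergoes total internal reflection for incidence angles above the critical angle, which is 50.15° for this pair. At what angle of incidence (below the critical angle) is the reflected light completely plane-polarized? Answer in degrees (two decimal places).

At the critical angle sin θ_c = n₂/n₁, giving n₂/n₁ = sin 50.15° = 0.7677.
Then tan θ_B = n₂/n₁ = 0.7677, so θ_B = arctan 0.7677 = 37.51°.

θ_B ≈ 37.51°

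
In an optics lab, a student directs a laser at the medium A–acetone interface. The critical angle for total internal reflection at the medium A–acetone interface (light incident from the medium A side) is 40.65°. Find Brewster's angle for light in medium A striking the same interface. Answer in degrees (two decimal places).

θ_B ≈ 33.08°

n₂/n₁ = sin θ_c = sin 40.65° = 0.6514.
tan θ_B equals the same ratio, so θ_B = arctan(0.6514) = 33.08°.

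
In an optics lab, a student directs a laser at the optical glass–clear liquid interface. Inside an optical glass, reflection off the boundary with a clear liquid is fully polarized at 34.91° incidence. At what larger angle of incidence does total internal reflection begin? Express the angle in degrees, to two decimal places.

θ_c ≈ 44.26°

n₂/n₁ = tan 34.91° = 0.6979; the critical angle satisfies sin θ_c = n₂/n₁.
θ_c = arcsin(0.6979) = 44.26°.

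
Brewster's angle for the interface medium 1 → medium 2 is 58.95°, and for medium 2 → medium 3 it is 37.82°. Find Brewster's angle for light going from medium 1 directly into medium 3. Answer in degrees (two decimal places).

θ_B ≈ 52.20°

n₂/n₁ = tan 58.95° = 1.6610 and n₃/n₂ = tan 37.82° = 0.7762.
So n₃/n₁ = (n₂/n₁)(n₃/n₂) = 1.6610 × 0.7762 = 1.2893.
θ_B(1→3) = arctan(1.2893) = 52.20°.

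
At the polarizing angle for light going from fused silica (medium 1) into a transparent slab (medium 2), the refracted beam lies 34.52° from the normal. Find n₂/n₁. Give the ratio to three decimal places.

θ_B + θ_t = 90°, so θ_B = 90° − 34.52° = 55.48°.
Then n₂/n₁ = tan θ_B = tan 55.48° = 1.454.

n₂/n₁ ≈ 1.454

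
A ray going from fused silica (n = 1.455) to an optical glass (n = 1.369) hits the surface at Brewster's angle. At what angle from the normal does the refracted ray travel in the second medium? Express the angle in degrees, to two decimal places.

First find Brewster's angle: tan θ_B = 1.369/1.455 = 0.9409, giving θ_B = 43.26°.
The refracted ray is perpendicular to the reflected ray, so θ_t = 90° − θ_B = 46.74°.

θ_t ≈ 46.74°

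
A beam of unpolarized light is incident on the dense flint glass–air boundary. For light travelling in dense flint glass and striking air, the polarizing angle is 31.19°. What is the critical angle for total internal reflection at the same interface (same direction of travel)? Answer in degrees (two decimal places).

tan θ_B = n₂/n₁ = tan 31.19° = 0.6054.
Total internal reflection: sin θ_c = n₂/n₁ = 0.6054.
θ_c = arcsin(0.6054) = 37.26°.

θ_c ≈ 37.26°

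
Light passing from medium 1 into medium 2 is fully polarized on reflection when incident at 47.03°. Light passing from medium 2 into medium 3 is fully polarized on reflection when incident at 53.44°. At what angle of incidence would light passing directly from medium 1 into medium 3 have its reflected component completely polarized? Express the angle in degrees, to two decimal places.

n₂/n₁ = tan 47.03° = 1.0735 and n₃/n₂ = tan 53.44° = 1.3485.
So n₃/n₁ = (n₂/n₁)(n₃/n₂) = 1.0735 × 1.3485 = 1.4476.
θ_B(1→3) = arctan(1.4476) = 55.36°.

θ_B ≈ 55.36°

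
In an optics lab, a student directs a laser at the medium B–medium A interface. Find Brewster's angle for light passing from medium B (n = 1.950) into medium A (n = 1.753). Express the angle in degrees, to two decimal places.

At Brewster's angle the reflected and refracted rays are perpendicular, which with Snell's law gives tan θ_B = n₂/n₁.
Brewster's condition: tan θ_B = n₂/n₁ = 1.753/1.950 = 0.8990.
θ_B = arctan(0.8990) = 41.95°.

θ_B ≈ 41.95°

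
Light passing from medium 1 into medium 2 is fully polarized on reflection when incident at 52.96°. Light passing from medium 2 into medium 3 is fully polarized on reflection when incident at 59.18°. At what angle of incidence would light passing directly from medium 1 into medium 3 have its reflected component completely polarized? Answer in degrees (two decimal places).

θ_B ≈ 65.76°

n₂/n₁ = tan 52.96° = 1.3251 and n₃/n₂ = tan 59.18° = 1.6762.
So n₃/n₁ = (n₂/n₁)(n₃/n₂) = 1.3251 × 1.6762 = 2.2211.
θ_B(1→3) = arctan(2.2211) = 65.76°.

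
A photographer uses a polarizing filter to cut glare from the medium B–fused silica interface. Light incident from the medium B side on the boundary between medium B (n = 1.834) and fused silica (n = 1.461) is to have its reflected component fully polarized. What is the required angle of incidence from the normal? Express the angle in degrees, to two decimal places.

θ_B ≈ 38.54°

tan θ_B = n₂/n₁ = 1.461/1.834 = 0.7966.
So θ_B = arctan 0.7966 = 38.54°.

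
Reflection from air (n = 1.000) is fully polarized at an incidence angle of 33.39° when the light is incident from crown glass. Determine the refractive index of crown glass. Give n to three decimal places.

Brewster's law: tan θ_B = n₂/n₁ (light incident in crown glass, refracted into air).
n₁ = n₂ / tan θ_B = 1.000 / tan 33.39° = 1.517.

n ≈ 1.517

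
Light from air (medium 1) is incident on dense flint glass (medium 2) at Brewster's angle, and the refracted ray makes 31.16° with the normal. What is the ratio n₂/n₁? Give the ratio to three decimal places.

n₂/n₁ ≈ 1.654

θ_B + θ_t = 90°, so θ_B = 90° − 31.16° = 58.84°.
tan θ_B = n₂/n₁, so n₂/n₁ = tan 58.84° = 1.654.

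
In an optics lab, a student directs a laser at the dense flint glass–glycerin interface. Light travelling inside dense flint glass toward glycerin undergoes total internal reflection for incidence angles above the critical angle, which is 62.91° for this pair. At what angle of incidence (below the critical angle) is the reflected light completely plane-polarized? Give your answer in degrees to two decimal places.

θ_B ≈ 41.68°

sin θ_c = n₂/n₁, so n₂/n₁ = sin 62.91° = 0.8903.
Brewster: tan θ_B = n₂/n₁ = 0.8903.
θ_B = arctan(0.8903) = 41.68°.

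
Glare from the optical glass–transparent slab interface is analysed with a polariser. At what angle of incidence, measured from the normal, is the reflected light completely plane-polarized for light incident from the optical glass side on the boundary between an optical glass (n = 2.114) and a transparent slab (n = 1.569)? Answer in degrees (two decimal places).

tan θ_B = n₂/n₁ = 1.569/2.114 = 0.7422. Taking the arctangent, θ_B = 36.58°.

θ_B ≈ 36.58°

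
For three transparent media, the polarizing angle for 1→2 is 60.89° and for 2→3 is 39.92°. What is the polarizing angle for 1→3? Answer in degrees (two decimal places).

Each Brewster angle gives a ratio: n₂/n₁ = tan 60.89° = 1.7959, n₃/n₂ = tan 39.92° = 0.8367.
So n₃/n₁ = (n₂/n₁)(n₃/n₂) = 1.7959 × 0.8367 = 1.5027.
θ_B(1→3) = arctan(1.5027) = 56.36°.

θ_B ≈ 56.36°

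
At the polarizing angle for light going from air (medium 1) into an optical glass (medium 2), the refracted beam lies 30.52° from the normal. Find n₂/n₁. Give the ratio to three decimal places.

θ_B + θ_t = 90°, so θ_B = 90° − 30.52° = 59.48°.
Then n₂/n₁ = tan θ_B = tan 59.48° = 1.696.

n₂/n₁ ≈ 1.696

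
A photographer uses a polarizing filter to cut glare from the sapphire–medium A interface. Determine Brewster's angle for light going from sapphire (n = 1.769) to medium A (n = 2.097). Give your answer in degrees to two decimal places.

θ_B ≈ 49.85°

Brewster's condition: tan θ_B = n₂/n₁ = 2.097/1.769 = 1.1854.
θ_B = arctan(1.1854) = 49.85°.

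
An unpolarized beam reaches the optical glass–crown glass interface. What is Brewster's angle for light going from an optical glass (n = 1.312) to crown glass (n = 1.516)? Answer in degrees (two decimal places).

θ_B ≈ 49.13°

Brewster's condition: tan θ_B = n₂/n₁ = 1.516/1.312 = 1.1555.
So θ_B = arctan 1.1555 = 49.13°.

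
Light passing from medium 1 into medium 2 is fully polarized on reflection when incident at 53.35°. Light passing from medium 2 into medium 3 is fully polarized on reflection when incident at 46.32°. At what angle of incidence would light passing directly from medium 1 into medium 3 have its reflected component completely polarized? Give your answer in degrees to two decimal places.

tan θ_B(1→2) = n₂/n₁ = tan 53.35° = 1.3440.
tan θ_B(2→3) = n₃/n₂ = tan 46.32° = 1.0472.
Multiplying, n₃/n₁ = 1.3440 × 1.0472 = 1.4075, and θ_B(1→3) = arctan 1.4075 = 54.61°.

θ_B ≈ 54.61°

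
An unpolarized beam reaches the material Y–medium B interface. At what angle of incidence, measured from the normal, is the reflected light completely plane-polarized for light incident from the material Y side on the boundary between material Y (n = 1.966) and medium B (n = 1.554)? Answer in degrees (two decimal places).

Brewster's condition: tan θ_B = n₂/n₁ = 1.554/1.966 = 0.7904. Taking the arctangent, θ_B = 38.32°.

θ_B ≈ 38.32°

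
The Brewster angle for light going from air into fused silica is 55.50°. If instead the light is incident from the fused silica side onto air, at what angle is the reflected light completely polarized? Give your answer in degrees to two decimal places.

tan θ_B' = n₁/n₂ = 1/tan θ_B, so θ_B' = 90° − θ_B.
θ_B' = 90° − 55.50° = 34.50°.

θ_B' ≈ 34.50°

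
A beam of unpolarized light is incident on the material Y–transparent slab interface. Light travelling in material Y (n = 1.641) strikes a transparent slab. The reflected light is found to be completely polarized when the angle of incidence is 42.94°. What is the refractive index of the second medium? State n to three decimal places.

n ≈ 1.527

At the polarizing angle, tan θ_B = n₂/n₁ with n₁ on the incident side (material Y) and n₂ on the transmitted side (a transparent slab).
n₂ = n₁ tan θ_B = 1.641 × tan 42.94° = 1.527.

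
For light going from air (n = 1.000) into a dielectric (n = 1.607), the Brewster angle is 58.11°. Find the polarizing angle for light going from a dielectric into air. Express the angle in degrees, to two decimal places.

θ_B' ≈ 31.89°

The two Brewster angles are complementary: θ_B' = 90° − θ_B = 90° − 58.11° = 31.89°.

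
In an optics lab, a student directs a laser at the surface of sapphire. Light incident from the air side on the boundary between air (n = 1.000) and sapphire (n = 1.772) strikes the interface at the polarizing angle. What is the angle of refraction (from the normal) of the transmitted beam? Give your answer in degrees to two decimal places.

tan θ_B = n₂/n₁ = 1.772/1.000 = 1.7720, so θ_B = 60.56°.
At Brewster's angle the reflected and refracted rays are perpendicular, so θ_t = 90° − θ_B = 90° − 60.56° = 29.44°.

θ_t ≈ 29.44°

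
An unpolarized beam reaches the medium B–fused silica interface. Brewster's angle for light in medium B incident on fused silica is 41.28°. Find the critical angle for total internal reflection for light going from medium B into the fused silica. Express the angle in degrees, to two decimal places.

From Brewster, n₂/n₁ = tan θ_B = tan 41.28° = 0.8779.
Then sin θ_c = n₂/n₁ = 0.8779, so θ_c = arcsin 0.8779 = 61.39°.

θ_c ≈ 61.39°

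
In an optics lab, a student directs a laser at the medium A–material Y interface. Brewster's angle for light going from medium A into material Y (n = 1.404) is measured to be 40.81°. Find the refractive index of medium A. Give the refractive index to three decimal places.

At Brewster's angle, tan θ_B = n₂/n₁ with n₁ on the incident side (medium A) and n₂ on the transmitted side (material Y).
n₁ = n₂ / tan θ_B = 1.404 / tan 40.81° = 1.626.

n ≈ 1.626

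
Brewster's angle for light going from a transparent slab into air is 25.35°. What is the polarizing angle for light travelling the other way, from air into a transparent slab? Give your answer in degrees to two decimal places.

tan θ_B' = n₁/n₂ = 1/tan θ_B, so θ_B' = 90° − θ_B.
θ_B' = 90° − 25.35° = 64.65°.

θ_B' ≈ 64.65°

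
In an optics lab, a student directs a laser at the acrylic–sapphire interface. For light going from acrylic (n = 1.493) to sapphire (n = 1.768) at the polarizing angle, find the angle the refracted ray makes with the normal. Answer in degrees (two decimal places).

tan θ_B = n₂/n₁ = 1.768/1.493 = 1.1842, so θ_B = 49.82°.
At Brewster's angle the reflected and refracted rays are perpendicular, so θ_t = 90° − θ_B = 90° − 49.82° = 40.18°.

θ_t ≈ 40.18°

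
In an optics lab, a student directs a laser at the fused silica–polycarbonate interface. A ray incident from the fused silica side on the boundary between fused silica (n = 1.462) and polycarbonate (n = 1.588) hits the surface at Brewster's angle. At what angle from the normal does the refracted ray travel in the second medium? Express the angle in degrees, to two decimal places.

First find Brewster's angle: tan θ_B = 1.588/1.462 = 1.0862, giving θ_B = 47.37°.
Since θ_B + θ_t = 90° at Brewster incidence, θ_t = 90° − 47.37° = 42.63°.

θ_t ≈ 42.63°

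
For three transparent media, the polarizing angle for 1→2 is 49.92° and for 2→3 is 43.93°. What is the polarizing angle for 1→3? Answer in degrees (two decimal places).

θ_B ≈ 48.86°

tan θ_B(1→2) = n₂/n₁ = tan 49.92° = 1.1884.
tan θ_B(2→3) = n₃/n₂ = tan 43.93° = 0.9633.
Multiplying, n₃/n₁ = 1.1884 × 0.9633 = 1.1448, and θ_B(1→3) = arctan 1.1448 = 48.86°.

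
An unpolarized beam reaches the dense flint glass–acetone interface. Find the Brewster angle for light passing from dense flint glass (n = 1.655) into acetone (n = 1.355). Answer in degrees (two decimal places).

Brewster's condition: tan θ_B = n₂/n₁ = 1.355/1.655 = 0.8187. Taking the arctangent, θ_B = 39.31°.

θ_B ≈ 39.31°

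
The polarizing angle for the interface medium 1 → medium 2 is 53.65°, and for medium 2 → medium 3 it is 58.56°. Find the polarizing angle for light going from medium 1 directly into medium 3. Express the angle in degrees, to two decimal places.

θ_B ≈ 65.78°

tan θ_B(1→2) = n₂/n₁ = tan 53.65° = 1.3588.
tan θ_B(2→3) = n₃/n₂ = tan 58.56° = 1.6357.
So n₃/n₁ = (n₂/n₁)(n₃/n₂) = 1.3588 × 1.6357 = 2.2227.
θ_B(1→3) = arctan(2.2227) = 65.78°.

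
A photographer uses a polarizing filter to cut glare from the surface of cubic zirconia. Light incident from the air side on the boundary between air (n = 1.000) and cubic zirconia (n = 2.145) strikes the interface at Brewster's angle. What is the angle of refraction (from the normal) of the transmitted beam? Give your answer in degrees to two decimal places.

θ_t ≈ 24.99°

θ_B = arctan(n₂/n₁) = arctan(2.145/1.000) = 65.01°.
At Brewster's angle the reflected and refracted rays are perpendicular, so θ_t = 90° − θ_B = 90° − 65.01° = 24.99°.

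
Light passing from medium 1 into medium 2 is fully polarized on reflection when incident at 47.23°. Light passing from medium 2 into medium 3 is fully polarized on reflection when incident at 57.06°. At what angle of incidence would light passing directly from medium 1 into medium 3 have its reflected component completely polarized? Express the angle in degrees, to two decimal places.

n₂/n₁ = tan 47.23° = 1.0810 and n₃/n₂ = tan 57.06° = 1.5434.
So n₃/n₁ = (n₂/n₁)(n₃/n₂) = 1.0810 × 1.5434 = 1.6685.
θ_B(1→3) = arctan(1.6685) = 59.06°.

θ_B ≈ 59.06°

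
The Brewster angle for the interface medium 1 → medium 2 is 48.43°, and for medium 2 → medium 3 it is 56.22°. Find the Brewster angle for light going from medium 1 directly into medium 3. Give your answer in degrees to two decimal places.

tan θ_B(1→2) = n₂/n₁ = tan 48.43° = 1.1275.
tan θ_B(2→3) = n₃/n₂ = tan 56.22° = 1.4949.
Multiplying, n₃/n₁ = 1.1275 × 1.4949 = 1.6855, and θ_B(1→3) = arctan 1.6855 = 59.32°.

θ_B ≈ 59.32°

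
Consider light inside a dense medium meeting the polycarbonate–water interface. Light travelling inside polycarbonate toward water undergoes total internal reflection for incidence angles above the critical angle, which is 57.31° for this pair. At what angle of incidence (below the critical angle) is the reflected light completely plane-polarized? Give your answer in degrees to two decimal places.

θ_B ≈ 40.08°

sin θ_c = n₂/n₁, so n₂/n₁ = sin 57.31° = 0.8416.
Brewster: tan θ_B = n₂/n₁ = 0.8416.
θ_B = arctan(0.8416) = 40.08°.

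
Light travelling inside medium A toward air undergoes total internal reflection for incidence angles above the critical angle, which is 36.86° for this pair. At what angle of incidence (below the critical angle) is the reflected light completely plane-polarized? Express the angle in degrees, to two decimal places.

θ_B ≈ 30.96°

sin θ_c = n₂/n₁, so n₂/n₁ = sin 36.86° = 0.5999.
Brewster: tan θ_B = n₂/n₁ = 0.5999.
θ_B = arctan(0.5999) = 30.96°.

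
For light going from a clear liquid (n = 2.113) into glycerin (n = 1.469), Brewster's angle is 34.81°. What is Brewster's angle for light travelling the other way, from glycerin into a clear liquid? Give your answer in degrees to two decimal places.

Reversing the direction swaps n₁ and n₂, so tan θ_B' = 1/tan θ_B and θ_B' = 90° − θ_B.
Hence θ_B' = 90° − 34.81° = 55.19°.

θ_B' ≈ 55.19°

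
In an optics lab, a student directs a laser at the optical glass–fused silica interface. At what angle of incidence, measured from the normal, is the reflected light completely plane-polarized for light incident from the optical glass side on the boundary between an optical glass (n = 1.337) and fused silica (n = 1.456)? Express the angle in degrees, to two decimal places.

tan θ_B = n₂/n₁ = 1.456/1.337 = 1.0890.
θ_B = arctan(1.0890) = 47.44°.

θ_B ≈ 47.44°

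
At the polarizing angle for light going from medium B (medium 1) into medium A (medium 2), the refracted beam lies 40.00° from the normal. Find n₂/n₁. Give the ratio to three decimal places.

At Brewster incidence θ_B = 90° − θ_t = 90° − 40.00° = 50.00°.
tan θ_B = n₂/n₁, so n₂/n₁ = tan 50.00° = 1.192.

n₂/n₁ ≈ 1.192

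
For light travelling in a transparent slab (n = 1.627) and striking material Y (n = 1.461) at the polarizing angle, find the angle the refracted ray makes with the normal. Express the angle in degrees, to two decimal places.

θ_t ≈ 48.08°

θ_B = arctan(n₂/n₁) = arctan(1.461/1.627) = 41.92°.
Since θ_B + θ_t = 90° at Brewster incidence, θ_t = 90° − 41.92° = 48.08°.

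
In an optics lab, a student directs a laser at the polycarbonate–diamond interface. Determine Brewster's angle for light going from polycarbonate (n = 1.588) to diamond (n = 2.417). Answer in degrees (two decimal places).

Here n₂/n₁ = 2.417/1.588 = 1.5220, and Brewster's law gives tan θ_B = n₂/n₁. Taking the arctangent, θ_B = 56.69°.

θ_B ≈ 56.69°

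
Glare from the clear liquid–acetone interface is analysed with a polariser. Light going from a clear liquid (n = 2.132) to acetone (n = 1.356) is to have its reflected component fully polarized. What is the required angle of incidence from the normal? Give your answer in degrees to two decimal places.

θ_B ≈ 32.46°

At Brewster's angle the reflected and refracted rays are perpendicular, which with Snell's law gives tan θ_B = n₂/n₁.
tan θ_B = n₂/n₁ = 1.356/2.132 = 0.6360.
θ_B = arctan(0.6360) = 32.46°.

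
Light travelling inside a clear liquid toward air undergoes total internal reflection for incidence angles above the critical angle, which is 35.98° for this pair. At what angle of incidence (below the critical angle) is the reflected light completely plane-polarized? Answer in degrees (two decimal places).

At the critical angle sin θ_c = n₂/n₁, giving n₂/n₁ = sin 35.98° = 0.5875.
Then tan θ_B = n₂/n₁ = 0.5875, so θ_B = arctan 0.5875 = 30.43°.

θ_B ≈ 30.43°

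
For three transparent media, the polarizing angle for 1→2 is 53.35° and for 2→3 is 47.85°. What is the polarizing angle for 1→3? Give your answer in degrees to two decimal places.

θ_B ≈ 56.04°

n₂/n₁ = tan 53.35° = 1.3440 and n₃/n₂ = tan 47.85° = 1.1048.
Multiplying, n₃/n₁ = 1.3440 × 1.1048 = 1.4849, and θ_B(1→3) = arctan 1.4849 = 56.04°.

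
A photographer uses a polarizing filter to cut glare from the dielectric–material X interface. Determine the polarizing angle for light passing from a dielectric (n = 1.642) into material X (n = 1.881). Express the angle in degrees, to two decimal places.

θ_B ≈ 48.88°

tan θ_B = n₂/n₁ = 1.881/1.642 = 1.1456. Taking the arctangent, θ_B = 48.88°.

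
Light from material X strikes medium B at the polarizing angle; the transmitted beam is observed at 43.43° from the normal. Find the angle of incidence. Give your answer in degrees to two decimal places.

θ_B ≈ 46.57°

At Brewster's angle the reflected and refracted rays are perpendicular, so θ_B + θ_t = 90°.
So θ_B = 90° − θ_t = 90° − 43.43° = 46.57°.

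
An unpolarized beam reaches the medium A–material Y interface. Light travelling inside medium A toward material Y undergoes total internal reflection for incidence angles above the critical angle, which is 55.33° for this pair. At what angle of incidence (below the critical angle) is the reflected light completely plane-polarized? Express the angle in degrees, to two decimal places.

n₂/n₁ = sin θ_c = sin 55.33° = 0.8224.
tan θ_B equals the same ratio, so θ_B = arctan(0.8224) = 39.44°.

θ_B ≈ 39.44°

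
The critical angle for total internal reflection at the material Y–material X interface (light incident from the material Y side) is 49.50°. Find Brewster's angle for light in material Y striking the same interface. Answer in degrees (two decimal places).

n₂/n₁ = sin θ_c = sin 49.50° = 0.7604.
tan θ_B equals the same ratio, so θ_B = arctan(0.7604) = 37.25°.

θ_B ≈ 37.25°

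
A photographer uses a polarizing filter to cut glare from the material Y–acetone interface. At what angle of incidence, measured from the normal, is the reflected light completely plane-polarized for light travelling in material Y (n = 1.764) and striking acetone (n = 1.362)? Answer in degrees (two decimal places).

Brewster's condition: tan θ_B = n₂/n₁ = 1.362/1.764 = 0.7721.
θ_B = arctan(0.7721) = 37.67°.

θ_B ≈ 37.67°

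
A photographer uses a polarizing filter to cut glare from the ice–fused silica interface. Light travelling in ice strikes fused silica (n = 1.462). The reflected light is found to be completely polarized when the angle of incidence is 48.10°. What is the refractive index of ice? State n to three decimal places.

n ≈ 1.312

Full polarization of the reflected beam means tan θ_B = n₂/n₁, where n₁ is the incident medium (ice).
n₁ = n₂ / tan θ_B = 1.462 / tan 48.10° = 1.312.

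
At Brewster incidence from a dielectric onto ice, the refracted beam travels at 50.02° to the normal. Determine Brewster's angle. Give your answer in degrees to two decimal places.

Since the reflected and refracted rays are at right angles at the polarizing angle, θ_B + θ_t = 90°.
θ_B = 90° − 50.02° = 39.98°.

θ_B ≈ 39.98°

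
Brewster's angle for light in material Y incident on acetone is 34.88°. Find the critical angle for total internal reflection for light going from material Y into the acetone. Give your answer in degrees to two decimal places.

θ_c ≈ 44.19°

From Brewster, n₂/n₁ = tan θ_B = tan 34.88° = 0.6971.
Then sin θ_c = n₂/n₁ = 0.6971, so θ_c = arcsin 0.6971 = 44.19°.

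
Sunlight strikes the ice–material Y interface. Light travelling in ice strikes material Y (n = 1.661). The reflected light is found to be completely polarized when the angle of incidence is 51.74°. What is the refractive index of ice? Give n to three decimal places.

Full polarization of the reflected beam means tan θ_B = n₂/n₁, where n₁ is the incident medium (ice).
n₁ = n₂ / tan θ_B = 1.661 / tan 51.74° = 1.310.

n ≈ 1.310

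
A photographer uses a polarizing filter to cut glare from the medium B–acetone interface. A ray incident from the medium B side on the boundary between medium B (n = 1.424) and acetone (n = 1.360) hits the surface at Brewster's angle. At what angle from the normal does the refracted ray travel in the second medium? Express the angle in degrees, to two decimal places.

θ_t ≈ 46.32°

First find Brewster's angle: tan θ_B = 1.360/1.424 = 0.9551, giving θ_B = 43.68°.
The refracted ray is perpendicular to the reflected ray, so θ_t = 90° − θ_B = 46.32°.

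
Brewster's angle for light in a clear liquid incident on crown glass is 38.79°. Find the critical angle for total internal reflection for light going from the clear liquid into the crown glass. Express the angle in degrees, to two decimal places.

θ_c ≈ 53.49°

n₂/n₁ = tan 38.79° = 0.8037; the critical angle satisfies sin θ_c = n₂/n₁.
θ_c = arcsin(0.8037) = 53.49°.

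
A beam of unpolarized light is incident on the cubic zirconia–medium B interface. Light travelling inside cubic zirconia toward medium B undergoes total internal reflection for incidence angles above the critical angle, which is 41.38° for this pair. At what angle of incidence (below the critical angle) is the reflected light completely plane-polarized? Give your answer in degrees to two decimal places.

θ_B ≈ 33.47°

At the critical angle sin θ_c = n₂/n₁, giving n₂/n₁ = sin 41.38° = 0.6610.
Then tan θ_B = n₂/n₁ = 0.6610, so θ_B = arctan 0.6610 = 33.47°.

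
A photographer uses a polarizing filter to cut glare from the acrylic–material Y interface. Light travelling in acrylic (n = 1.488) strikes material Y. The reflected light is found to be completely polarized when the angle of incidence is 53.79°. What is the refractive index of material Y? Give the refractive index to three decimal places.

Brewster's law: tan θ_B = n₂/n₁ (light incident in acrylic, refracted into material Y).
n₂ = n₁ tan θ_B = 1.488 × tan 53.79° = 2.032.

n ≈ 2.032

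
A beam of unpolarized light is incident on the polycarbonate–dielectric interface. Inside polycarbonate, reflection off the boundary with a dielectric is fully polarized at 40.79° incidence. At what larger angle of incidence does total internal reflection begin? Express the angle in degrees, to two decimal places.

θ_c ≈ 59.64°

From Brewster, n₂/n₁ = tan θ_B = tan 40.79° = 0.8629.
Then sin θ_c = n₂/n₁ = 0.8629, so θ_c = arcsin 0.8629 = 59.64°.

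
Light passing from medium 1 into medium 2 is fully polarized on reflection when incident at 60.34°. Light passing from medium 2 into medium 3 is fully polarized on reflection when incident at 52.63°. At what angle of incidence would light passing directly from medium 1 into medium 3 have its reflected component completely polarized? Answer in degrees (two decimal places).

θ_B ≈ 66.49°

Each Brewster angle gives a ratio: n₂/n₁ = tan 60.34° = 1.7560, n₃/n₂ = tan 52.63° = 1.3094.
n₃/n₁ = 2.2993. Then tan θ_B(1→3) = n₃/n₁, so θ_B(1→3) = arctan(2.2993) = 66.49°.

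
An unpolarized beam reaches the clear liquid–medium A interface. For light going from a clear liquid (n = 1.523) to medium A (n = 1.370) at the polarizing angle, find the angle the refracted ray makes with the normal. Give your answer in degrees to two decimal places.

θ_t ≈ 48.03°

θ_B = arctan(n₂/n₁) = arctan(1.370/1.523) = 41.97°.
At Brewster's angle the reflected and refracted rays are perpendicular, so θ_t = 90° − θ_B = 90° − 41.97° = 48.03°.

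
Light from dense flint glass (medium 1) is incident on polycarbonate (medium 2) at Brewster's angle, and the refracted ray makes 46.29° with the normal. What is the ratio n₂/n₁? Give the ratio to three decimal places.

n₂/n₁ ≈ 0.956

At Brewster incidence θ_B = 90° − θ_t = 90° − 46.29° = 43.71°.
Then n₂/n₁ = tan θ_B = tan 43.71° = 0.956.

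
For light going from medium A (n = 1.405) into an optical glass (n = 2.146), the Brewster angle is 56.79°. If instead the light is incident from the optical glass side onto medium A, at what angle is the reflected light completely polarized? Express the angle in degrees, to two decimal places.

Reversing the direction swaps n₁ and n₂, so tan θ_B' = 1/tan θ_B and θ_B' = 90° − θ_B.
Hence θ_B' = 90° − 56.79° = 33.21°.

θ_B' ≈ 33.21°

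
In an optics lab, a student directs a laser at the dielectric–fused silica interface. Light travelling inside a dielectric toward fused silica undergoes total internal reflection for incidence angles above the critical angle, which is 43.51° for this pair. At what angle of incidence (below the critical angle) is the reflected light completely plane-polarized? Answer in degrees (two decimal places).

n₂/n₁ = sin θ_c = sin 43.51° = 0.6885.
tan θ_B equals the same ratio, so θ_B = arctan(0.6885) = 34.55°.

θ_B ≈ 34.55°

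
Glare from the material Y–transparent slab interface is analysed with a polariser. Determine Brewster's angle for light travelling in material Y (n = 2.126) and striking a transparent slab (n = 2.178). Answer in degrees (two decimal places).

θ_B ≈ 45.69°

tan θ_B = n₂/n₁ = 2.178/2.126 = 1.0245. Taking the arctangent, θ_B = 45.69°.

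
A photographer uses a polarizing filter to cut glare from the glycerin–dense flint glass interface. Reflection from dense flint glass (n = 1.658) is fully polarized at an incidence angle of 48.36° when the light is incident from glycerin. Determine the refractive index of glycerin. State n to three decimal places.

n ≈ 1.474

At the polarizing angle, tan θ_B = n₂/n₁ with n₁ on the incident side (glycerin) and n₂ on the transmitted side (dense flint glass).
n₁ = n₂ / tan θ_B = 1.658 / tan 48.36° = 1.474.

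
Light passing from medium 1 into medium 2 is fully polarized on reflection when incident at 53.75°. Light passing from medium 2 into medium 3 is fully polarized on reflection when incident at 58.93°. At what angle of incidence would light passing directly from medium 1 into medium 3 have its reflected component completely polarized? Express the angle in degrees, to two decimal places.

Each Brewster angle gives a ratio: n₂/n₁ = tan 53.75° = 1.3638, n₃/n₂ = tan 58.93° = 1.6597.
n₃/n₁ = 2.2635. Then tan θ_B(1→3) = n₃/n₁, so θ_B(1→3) = arctan(2.2635) = 66.16°.

θ_B ≈ 66.16°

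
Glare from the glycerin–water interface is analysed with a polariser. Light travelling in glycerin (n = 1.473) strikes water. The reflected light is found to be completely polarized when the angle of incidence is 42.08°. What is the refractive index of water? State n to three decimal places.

n ≈ 1.330

Brewster's law: tan θ_B = n₂/n₁ (light incident in glycerin, refracted into water).
n₂ = n₁ tan θ_B = 1.473 × tan 42.08° = 1.330.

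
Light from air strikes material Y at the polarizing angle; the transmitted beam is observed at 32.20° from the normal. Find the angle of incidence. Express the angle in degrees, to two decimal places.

Since the reflected and refracted rays are at right angles at the polarizing angle, θ_B + θ_t = 90°.
θ_B = 90° − 32.20° = 57.80°.

θ_B ≈ 57.80°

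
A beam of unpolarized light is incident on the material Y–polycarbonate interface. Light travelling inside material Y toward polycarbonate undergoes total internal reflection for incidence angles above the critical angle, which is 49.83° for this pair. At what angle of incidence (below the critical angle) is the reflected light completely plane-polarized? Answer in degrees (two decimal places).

At the critical angle sin θ_c = n₂/n₁, giving n₂/n₁ = sin 49.83° = 0.7641.
Then tan θ_B = n₂/n₁ = 0.7641, so θ_B = arctan 0.7641 = 37.38°.

θ_B ≈ 37.38°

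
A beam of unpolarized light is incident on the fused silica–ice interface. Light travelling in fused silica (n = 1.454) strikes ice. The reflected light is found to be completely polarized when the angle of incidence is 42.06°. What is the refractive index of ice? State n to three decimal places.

n ≈ 1.312

At the polarizing angle, tan θ_B = n₂/n₁ with n₁ on the incident side (fused silica) and n₂ on the transmitted side (ice).
n₂ = n₁ tan θ_B = 1.454 × tan 42.06° = 1.312.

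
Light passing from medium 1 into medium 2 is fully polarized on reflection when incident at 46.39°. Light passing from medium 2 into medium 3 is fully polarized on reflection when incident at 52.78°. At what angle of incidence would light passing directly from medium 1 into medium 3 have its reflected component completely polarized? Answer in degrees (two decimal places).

Each Brewster angle gives a ratio: n₂/n₁ = tan 46.39° = 1.0497, n₃/n₂ = tan 52.78° = 1.3165.
n₃/n₁ = 1.3820. Then tan θ_B(1→3) = n₃/n₁, so θ_B(1→3) = arctan(1.3820) = 54.11°.

θ_B ≈ 54.11°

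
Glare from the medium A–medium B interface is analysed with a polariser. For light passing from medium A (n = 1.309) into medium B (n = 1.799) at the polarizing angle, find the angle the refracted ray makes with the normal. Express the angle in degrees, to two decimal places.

θ_B = arctan(n₂/n₁) = arctan(1.799/1.309) = 53.96°.
At Brewster's angle the reflected and refracted rays are perpendicular, so θ_t = 90° − θ_B = 90° − 53.96° = 36.04°.

θ_t ≈ 36.04°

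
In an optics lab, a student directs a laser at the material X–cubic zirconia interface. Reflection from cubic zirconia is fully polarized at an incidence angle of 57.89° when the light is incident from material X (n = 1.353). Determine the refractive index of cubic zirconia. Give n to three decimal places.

n ≈ 2.156

At the polarizing angle, tan θ_B = n₂/n₁ with n₁ on the incident side (material X) and n₂ on the transmitted side (cubic zirconia).
n₂ = n₁ tan θ_B = 1.353 × tan 57.89° = 2.156.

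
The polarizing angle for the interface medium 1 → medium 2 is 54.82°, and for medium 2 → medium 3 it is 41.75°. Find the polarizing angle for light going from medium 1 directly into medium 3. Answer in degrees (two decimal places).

θ_B ≈ 51.70°

n₂/n₁ = tan 54.82° = 1.4186 and n₃/n₂ = tan 41.75° = 0.8925.
Multiplying, n₃/n₁ = 1.4186 × 0.8925 = 1.2662, and θ_B(1→3) = arctan 1.2662 = 51.70°.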